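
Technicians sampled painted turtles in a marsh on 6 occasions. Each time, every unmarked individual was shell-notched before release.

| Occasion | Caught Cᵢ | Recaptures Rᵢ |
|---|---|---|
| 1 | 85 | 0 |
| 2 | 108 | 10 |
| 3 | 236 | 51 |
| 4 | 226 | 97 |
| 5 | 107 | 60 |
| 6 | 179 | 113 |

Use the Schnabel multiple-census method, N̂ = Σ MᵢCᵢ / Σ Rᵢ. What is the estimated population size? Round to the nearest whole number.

Marked at large before each occasion: Mᵢ = Σⱼ<ᵢ (Cⱼ − Rⱼ) → M1=0, M2=85, M3=183, M4=368, M5=497, M6=544
Σ MᵢCᵢ = 0·85 + 85·108 + 183·236 + 368·226 + 497·107 + 544·179 = 0 + 9180 + 43188 + 83168 + 53179 + 97376 = 286091
Σ Rᵢ = 0 + 10 + 51 + 97 + 60 + 113 = 331
N̂ = 286091 / 331 ≈ 864.3 → 864

N ≈ 864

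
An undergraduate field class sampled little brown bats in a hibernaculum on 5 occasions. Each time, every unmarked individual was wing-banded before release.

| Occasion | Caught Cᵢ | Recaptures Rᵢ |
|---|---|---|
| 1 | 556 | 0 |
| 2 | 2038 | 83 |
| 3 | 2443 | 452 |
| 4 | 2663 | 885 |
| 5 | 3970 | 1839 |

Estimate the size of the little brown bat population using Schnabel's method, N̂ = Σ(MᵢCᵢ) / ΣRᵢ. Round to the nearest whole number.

N ≈ 13,559

Marked at large before each occasion: Mᵢ = Σⱼ<ᵢ (Cⱼ − Rⱼ) → M1=0, M2=556, M3=2511, M4=4502, M5=6280
Σ MᵢCᵢ = 0·556 + 556·2038 + 2511·2443 + 4502·2663 + 6280·3970 = 0 + 1133128 + 6134373 + 11988826 + 24931600 = 44187927
Σ Rᵢ = 0 + 83 + 452 + 885 + 1839 = 3259
N̂ = 44187927 / 3259 ≈ 13558.7 → 13559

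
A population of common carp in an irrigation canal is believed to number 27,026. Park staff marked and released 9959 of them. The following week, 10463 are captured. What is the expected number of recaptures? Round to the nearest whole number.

The marked fraction of the population is 9959/27026, so in a sample of 10463 expect C·(M/N) marked.
E[R] = 9959 × 10463 / 27026 = 104201017 / 27026 ≈ 3855.6 → 3856

expected recaptures ≈ 3856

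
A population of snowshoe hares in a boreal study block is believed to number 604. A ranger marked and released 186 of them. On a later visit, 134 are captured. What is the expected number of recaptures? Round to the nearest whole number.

Expected recaptures E[R] = M·C / N.
E[R] = 186 × 134 / 604 = 24924 / 604 ≈ 41.3 → 41

expected recaptures ≈ 41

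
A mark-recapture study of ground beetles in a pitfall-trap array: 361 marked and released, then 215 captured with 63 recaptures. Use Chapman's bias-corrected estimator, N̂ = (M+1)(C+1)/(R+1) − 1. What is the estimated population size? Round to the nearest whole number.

N ≈ 1221

N̂ = (361+1)(215+1)/(63+1) − 1 = 362·216/64 − 1
= 78192/64 − 1 ≈ 1221.8 − 1 ≈ 1220.8 → 1221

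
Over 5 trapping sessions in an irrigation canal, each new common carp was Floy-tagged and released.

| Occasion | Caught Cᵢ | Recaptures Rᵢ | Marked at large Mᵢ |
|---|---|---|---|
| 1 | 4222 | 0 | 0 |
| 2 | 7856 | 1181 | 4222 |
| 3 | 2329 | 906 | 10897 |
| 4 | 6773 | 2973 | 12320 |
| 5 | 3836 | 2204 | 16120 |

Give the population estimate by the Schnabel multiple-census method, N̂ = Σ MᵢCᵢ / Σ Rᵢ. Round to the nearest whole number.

Σ MᵢCᵢ = 0·4222 + 4222·7856 + 10897·2329 + 12320·6773 + 16120·3836 = 0 + 33168032 + 25379113 + 83443360 + 61836320 = 203826825
Σ Rᵢ = 0 + 1181 + 906 + 2973 + 2204 = 7264
N̂ = 203826825 / 7264 ≈ 28059.9 → 28060

N ≈ 28,060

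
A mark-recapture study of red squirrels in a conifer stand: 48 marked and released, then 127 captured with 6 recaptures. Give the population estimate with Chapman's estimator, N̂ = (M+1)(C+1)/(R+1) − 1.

N = 895

N̂ = (48+1)(127+1)/(6+1) − 1 = 49·128/7 − 1
= 6272/7 − 1 = 896 − 1 = 895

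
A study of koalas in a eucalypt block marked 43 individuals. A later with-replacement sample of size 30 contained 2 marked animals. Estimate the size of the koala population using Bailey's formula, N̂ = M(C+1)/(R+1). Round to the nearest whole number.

N̂ = 43·(30+1)/(2+1) = 43·31/3 = 1333/3 ≈ 444.3 → 444

N ≈ 444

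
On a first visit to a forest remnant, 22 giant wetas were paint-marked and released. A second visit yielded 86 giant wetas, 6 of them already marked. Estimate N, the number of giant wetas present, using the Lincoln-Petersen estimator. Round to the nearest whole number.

N = (22 × 86) / 6 = 1892 / 6 ≈ 315.3 → 315

N ≈ 315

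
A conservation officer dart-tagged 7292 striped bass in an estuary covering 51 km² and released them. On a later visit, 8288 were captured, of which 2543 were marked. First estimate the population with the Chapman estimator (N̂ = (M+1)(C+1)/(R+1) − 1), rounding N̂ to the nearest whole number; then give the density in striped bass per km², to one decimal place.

density ≈ 465.9 striped bass per km²

N̂ = 7293·8289/2544 − 1 = 60451677/2544 − 1 ≈ 23761.45 → 23761
Density = N̂ / area = 23761 / 51 ≈ 465.90 → 465.9 per km²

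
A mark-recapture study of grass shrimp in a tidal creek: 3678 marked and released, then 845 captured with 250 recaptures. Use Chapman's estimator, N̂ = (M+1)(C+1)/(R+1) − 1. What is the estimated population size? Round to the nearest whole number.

N ≈ 12,399

N̂ = (3678+1)(845+1)/(250+1) − 1 = 3679·846/251 − 1
= 3112434/251 − 1 ≈ 12400.1 − 1 ≈ 12399.1 → 12399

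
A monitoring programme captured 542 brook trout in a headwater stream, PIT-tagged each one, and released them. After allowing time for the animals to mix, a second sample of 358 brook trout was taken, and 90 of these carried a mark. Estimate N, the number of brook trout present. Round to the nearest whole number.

N = (542 × 358) / 90 = 194036 / 90 ≈ 2156.0 → 2156

N ≈ 2156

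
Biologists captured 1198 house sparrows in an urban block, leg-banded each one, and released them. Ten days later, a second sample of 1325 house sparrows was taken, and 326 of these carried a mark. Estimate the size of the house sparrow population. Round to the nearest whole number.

N ≈ 4869

Lincoln-Petersen assumes M/N = R/C, so N = M·C / R.
N = (1198 × 1325) / 326 = 1587350 / 326 ≈ 4869.2 → 4869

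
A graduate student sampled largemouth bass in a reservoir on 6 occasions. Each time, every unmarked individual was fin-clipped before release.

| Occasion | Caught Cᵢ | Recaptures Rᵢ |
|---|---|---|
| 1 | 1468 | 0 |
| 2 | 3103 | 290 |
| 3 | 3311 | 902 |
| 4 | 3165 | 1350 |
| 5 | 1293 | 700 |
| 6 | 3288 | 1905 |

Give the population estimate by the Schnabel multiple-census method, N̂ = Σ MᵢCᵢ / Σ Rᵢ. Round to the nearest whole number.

N ≈ 15,701

Marked at large before each occasion: Mᵢ = Σⱼ<ᵢ (Cⱼ − Rⱼ) → M1=0, M2=1468, M3=4281, M4=6690, M5=8505, M6=9098
Σ MᵢCᵢ = 0·1468 + 1468·3103 + 4281·3311 + 6690·3165 + 8505·1293 + 9098·3288 = 0 + 4555204 + 14174391 + 21173850 + 10996965 + 29914224 = 80814634
Σ Rᵢ = 0 + 290 + 902 + 1350 + 700 + 1905 = 5147
N̂ = 80814634 / 5147 ≈ 15701.3 → 15701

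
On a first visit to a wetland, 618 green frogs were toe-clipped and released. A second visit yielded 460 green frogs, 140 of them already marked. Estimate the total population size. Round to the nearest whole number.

Lincoln-Petersen assumes M/N = R/C, so N = M·C / R.
N = (618 × 460) / 140 = 284280 / 140 ≈ 2030.6 → 2031

N ≈ 2031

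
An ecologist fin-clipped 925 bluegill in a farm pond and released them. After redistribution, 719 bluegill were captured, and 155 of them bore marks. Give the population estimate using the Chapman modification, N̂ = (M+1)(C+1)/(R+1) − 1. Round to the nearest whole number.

N̂ = (925+1)(719+1)/(155+1) − 1 = 926·720/156 − 1
= 666720/156 − 1 ≈ 4273.8 − 1 ≈ 4272.8 → 4273

N ≈ 4273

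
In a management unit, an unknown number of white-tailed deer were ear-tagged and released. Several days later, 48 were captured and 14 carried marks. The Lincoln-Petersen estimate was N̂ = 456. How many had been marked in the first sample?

M = 133

From N = M·C/R: M = N·R / C = 456·14 / 48 = 6384 / 48 = 133.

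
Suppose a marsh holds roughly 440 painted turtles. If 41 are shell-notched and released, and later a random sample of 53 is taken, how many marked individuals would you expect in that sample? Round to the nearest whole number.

expected recaptures ≈ 5

The marked fraction of the population is 41/440, so in a sample of 53 expect C·(M/N) marked.
E[R] = 41 × 53 / 440 = 2173 / 440 ≈ 4.9 → 5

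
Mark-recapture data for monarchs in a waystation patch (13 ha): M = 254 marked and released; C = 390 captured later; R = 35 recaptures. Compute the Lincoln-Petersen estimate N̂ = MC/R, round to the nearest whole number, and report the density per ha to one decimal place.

N̂ = 254·390/35 = 99060/35 ≈ 2830.3 → 2830
Density = N̂ / area = 2830 / 13 ≈ 217.69 → 217.7 per ha

density ≈ 217.7 monarchs per ha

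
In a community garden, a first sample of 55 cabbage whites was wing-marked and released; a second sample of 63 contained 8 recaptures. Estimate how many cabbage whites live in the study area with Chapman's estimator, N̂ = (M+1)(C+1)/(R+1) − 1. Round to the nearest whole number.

N ≈ 397

N̂ = (55+1)(63+1)/(8+1) − 1 = 56·64/9 − 1
= 3584/9 − 1 ≈ 398.2 − 1 ≈ 397.2 → 397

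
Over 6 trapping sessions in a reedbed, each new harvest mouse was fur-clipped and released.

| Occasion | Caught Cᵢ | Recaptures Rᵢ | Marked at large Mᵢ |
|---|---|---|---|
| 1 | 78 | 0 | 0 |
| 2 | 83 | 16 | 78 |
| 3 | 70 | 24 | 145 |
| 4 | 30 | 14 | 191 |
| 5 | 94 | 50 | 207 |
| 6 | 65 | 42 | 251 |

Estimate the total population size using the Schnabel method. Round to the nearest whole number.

Σ MᵢCᵢ = 0·78 + 78·83 + 145·70 + 191·30 + 207·94 + 251·65 = 0 + 6474 + 10150 + 5730 + 19458 + 16315 = 58127
Σ Rᵢ = 0 + 16 + 24 + 14 + 50 + 42 = 146
N̂ = 58127 / 146 ≈ 398.1 → 398

N ≈ 398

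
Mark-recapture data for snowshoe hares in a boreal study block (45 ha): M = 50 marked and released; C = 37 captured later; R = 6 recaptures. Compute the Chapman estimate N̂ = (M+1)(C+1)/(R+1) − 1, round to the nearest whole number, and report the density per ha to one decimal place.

density ≈ 6.1 snowshoe hares per ha

N̂ = 51·38/7 − 1 = 1938/7 − 1 ≈ 275.9 → 276
Density = N̂ / area = 276 / 45 ≈ 6.13 → 6.1 per ha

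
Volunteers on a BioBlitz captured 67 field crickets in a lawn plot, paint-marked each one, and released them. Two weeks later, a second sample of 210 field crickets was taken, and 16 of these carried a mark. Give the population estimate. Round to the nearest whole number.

N = (67 × 210) / 16 = 14070 / 16 ≈ 879.4 → 879

N ≈ 879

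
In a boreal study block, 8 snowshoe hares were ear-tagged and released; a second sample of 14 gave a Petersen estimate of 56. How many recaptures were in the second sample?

From N = M·C/R: R = M·C / N = 8·14 / 56 = 112 / 56 = 2.

R = 2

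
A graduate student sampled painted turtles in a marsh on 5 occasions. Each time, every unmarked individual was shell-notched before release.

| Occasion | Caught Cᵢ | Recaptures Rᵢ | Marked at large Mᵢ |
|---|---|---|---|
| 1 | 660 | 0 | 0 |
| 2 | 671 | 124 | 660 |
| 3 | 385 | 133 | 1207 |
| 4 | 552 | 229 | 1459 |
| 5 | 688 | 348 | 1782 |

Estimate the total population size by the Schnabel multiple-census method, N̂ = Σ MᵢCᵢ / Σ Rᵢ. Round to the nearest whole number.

Σ MᵢCᵢ = 0·660 + 660·671 + 1207·385 + 1459·552 + 1782·688 = 0 + 442860 + 464695 + 805368 + 1226016 = 2938939
Σ Rᵢ = 0 + 124 + 133 + 229 + 348 = 834
N̂ = 2938939 / 834 ≈ 3523.9 → 3524

N ≈ 3524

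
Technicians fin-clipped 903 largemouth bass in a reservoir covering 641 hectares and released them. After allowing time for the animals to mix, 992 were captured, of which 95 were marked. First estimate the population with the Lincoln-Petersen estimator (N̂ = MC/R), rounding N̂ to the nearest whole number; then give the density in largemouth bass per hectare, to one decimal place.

N̂ = 903·992/95 = 895776/95 ≈ 9429.2 → 9429
Density = N̂ / area = 9429 / 641 ≈ 14.71 → 14.7 per hectare

density ≈ 14.7 largemouth bass per hectare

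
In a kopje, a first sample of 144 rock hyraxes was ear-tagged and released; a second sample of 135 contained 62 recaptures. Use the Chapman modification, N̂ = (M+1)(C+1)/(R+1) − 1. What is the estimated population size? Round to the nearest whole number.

N̂ = (144+1)(135+1)/(62+1) − 1 = 145·136/63 − 1
= 19720/63 − 1 ≈ 313.0 − 1 ≈ 312.0 → 312

N ≈ 312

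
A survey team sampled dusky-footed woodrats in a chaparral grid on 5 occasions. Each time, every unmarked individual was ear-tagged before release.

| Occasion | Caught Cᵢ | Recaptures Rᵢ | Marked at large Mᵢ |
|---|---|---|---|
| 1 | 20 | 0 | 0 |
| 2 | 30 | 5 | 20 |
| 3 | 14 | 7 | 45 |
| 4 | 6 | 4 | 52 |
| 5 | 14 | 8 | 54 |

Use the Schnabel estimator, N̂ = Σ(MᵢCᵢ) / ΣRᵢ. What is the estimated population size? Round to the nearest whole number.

N ≈ 96

Σ MᵢCᵢ = 0·20 + 20·30 + 45·14 + 52·6 + 54·14 = 0 + 600 + 630 + 312 + 756 = 2298
Σ Rᵢ = 0 + 5 + 7 + 4 + 8 = 24
N̂ = 2298 / 24 ≈ 95.8 → 96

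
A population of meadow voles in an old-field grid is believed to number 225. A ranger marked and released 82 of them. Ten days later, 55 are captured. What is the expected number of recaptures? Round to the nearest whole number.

The marked fraction of the population is 82/225, so in a sample of 55 expect C·(M/N) marked.
E[R] = 82 × 55 / 225 = 4510 / 225 ≈ 20.0 → 20

expected recaptures ≈ 20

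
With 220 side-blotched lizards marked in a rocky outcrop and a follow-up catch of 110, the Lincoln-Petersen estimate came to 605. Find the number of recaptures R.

From N = M·C/R: R = M·C / N = 220·110 / 605 = 24200 / 605 = 40.

R = 40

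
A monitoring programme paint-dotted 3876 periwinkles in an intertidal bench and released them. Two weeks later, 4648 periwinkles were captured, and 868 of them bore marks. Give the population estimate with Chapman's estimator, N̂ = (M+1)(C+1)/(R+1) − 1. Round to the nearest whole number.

N ≈ 20,740

N̂ = (3876+1)(4648+1)/(868+1) − 1 = 3877·4649/869 − 1
= 18024173/869 − 1 ≈ 20741.3 − 1 ≈ 20740.3 → 20740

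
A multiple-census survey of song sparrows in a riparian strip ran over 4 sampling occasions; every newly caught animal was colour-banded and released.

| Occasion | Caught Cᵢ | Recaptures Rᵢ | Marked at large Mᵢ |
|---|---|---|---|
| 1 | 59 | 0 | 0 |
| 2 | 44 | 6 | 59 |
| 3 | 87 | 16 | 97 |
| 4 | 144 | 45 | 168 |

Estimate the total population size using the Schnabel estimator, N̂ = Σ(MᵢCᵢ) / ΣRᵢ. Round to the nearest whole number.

N ≈ 526

Σ MᵢCᵢ = 0·59 + 59·44 + 97·87 + 168·144 = 0 + 2596 + 8439 + 24192 = 35227
Σ Rᵢ = 0 + 6 + 16 + 45 = 67
N̂ = 35227 / 67 ≈ 525.8 → 526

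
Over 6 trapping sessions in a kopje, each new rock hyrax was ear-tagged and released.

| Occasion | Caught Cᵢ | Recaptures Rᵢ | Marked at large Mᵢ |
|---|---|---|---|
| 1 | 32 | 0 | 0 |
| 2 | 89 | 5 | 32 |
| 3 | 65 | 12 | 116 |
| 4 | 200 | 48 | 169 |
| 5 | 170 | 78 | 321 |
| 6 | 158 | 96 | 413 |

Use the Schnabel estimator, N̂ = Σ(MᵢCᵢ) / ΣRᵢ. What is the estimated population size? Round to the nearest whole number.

N ≈ 686

Σ MᵢCᵢ = 0·32 + 32·89 + 116·65 + 169·200 + 321·170 + 413·158 = 0 + 2848 + 7540 + 33800 + 54570 + 65254 = 164012
Σ Rᵢ = 0 + 5 + 12 + 48 + 78 + 96 = 239
N̂ = 164012 / 239 ≈ 686.2 → 686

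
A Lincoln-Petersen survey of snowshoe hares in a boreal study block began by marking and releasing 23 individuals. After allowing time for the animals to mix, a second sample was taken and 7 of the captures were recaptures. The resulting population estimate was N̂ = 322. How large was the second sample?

C = 98

From N = M·C/R: C = N·R / M = 322·7 / 23 = 2254 / 23 = 98.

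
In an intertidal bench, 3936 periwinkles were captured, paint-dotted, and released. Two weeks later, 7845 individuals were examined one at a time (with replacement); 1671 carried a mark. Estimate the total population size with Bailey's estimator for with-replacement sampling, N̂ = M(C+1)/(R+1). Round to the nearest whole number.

N ≈ 18,470

N̂ = 3936·(7845+1)/(1671+1) = 3936·7846/1672 = 30881856/1672 ≈ 18470.0 → 18470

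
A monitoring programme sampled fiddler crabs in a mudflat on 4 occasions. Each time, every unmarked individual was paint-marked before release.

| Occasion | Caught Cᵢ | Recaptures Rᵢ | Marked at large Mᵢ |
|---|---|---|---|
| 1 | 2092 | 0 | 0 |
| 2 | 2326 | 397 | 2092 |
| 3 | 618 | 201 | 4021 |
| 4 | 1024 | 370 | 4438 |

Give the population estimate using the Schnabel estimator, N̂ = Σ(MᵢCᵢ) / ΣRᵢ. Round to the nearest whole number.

N ≈ 12,289

Σ MᵢCᵢ = 0·2092 + 2092·2326 + 4021·618 + 4438·1024 = 0 + 4865992 + 2484978 + 4544512 = 11895482
Σ Rᵢ = 0 + 397 + 201 + 370 = 968
N̂ = 11895482 / 968 ≈ 12288.7 → 12289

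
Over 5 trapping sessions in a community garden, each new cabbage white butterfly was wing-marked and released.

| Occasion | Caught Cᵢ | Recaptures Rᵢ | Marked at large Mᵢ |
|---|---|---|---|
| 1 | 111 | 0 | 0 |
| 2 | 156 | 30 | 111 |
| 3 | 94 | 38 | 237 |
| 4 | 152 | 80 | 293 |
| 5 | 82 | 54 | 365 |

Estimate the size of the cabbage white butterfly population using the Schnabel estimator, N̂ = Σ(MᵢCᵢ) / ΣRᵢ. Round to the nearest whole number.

N ≈ 565

Σ MᵢCᵢ = 0·111 + 111·156 + 237·94 + 293·152 + 365·82 = 0 + 17316 + 22278 + 44536 + 29930 = 114060
Σ Rᵢ = 0 + 30 + 38 + 80 + 54 = 202
N̂ = 114060 / 202 ≈ 564.7 → 565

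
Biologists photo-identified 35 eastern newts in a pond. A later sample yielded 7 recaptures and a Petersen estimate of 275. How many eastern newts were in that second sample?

From N = M·C/R: C = N·R / M = 275·7 / 35 = 1925 / 35 = 55.

C = 55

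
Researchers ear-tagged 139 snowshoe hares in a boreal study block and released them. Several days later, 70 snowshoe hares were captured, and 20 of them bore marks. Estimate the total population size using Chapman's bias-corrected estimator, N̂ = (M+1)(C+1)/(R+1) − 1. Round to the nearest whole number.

N ≈ 472

N̂ = (139+1)(70+1)/(20+1) − 1 = 140·71/21 − 1
= 9940/21 − 1 ≈ 473.3 − 1 ≈ 472.3 → 472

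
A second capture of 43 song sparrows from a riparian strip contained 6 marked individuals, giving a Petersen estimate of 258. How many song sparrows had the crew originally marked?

From N = M·C/R: M = N·R / C = 258·6 / 43 = 1548 / 43 = 36.

M = 36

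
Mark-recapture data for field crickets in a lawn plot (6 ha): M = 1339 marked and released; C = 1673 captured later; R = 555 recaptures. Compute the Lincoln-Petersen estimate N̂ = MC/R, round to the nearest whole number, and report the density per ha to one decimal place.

N̂ = 1339·1673/555 = 2240147/555 ≈ 4036.3 → 4036
Density = N̂ / area = 4036 / 6 ≈ 672.67 → 672.7 per ha

density ≈ 672.7 field crickets per ha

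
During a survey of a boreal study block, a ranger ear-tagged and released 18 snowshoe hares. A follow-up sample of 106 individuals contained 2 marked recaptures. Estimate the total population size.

If marked individuals mix randomly, R/C ≈ M/N, giving N ≈ M·C/R.
N = (18 × 106) / 2 = 1908 / 2 = 954

N = 954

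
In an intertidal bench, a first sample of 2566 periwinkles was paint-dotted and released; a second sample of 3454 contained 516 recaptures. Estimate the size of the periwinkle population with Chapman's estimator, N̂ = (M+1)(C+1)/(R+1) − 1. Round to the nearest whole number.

N ≈ 17,154

N̂ = (2566+1)(3454+1)/(516+1) − 1 = 2567·3455/517 − 1
= 8868985/517 − 1 ≈ 17154.7 − 1 ≈ 17153.7 → 17154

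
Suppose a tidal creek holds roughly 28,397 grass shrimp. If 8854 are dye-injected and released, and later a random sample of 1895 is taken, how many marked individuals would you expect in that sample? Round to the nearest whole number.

expected recaptures ≈ 591

Expected recaptures E[R] = M·C / N.
E[R] = 8854 × 1895 / 28397 = 16778330 / 28397 ≈ 590.8 → 591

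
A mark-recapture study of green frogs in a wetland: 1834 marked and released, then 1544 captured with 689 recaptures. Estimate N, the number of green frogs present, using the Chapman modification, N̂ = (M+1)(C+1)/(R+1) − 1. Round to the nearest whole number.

N ≈ 4108

N̂ = (1834+1)(1544+1)/(689+1) − 1 = 1835·1545/690 − 1
= 2835075/690 − 1 ≈ 4108.8 − 1 ≈ 4107.8 → 4108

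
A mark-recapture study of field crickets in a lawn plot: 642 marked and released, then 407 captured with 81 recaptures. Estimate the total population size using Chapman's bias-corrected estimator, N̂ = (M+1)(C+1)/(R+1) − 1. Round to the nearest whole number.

N ≈ 3198

N̂ = (642+1)(407+1)/(81+1) − 1 = 643·408/82 − 1
= 262344/82 − 1 ≈ 3199.3 − 1 ≈ 3198.3 → 3198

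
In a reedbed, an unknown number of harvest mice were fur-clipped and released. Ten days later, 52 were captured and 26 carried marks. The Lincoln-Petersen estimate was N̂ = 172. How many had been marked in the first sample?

M = 86

From N = M·C/R: M = N·R / C = 172·26 / 52 = 4472 / 52 = 86.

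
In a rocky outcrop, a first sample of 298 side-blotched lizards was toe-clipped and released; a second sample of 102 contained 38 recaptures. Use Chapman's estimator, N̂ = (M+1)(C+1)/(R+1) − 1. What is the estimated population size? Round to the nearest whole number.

N̂ = (298+1)(102+1)/(38+1) − 1 = 299·103/39 − 1
= 30797/39 − 1 ≈ 789.7 − 1 ≈ 788.7 → 789

N ≈ 789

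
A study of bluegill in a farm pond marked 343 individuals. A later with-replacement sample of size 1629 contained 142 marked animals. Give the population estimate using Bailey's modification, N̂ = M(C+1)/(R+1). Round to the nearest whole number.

N ≈ 3910

N̂ = 343·(1629+1)/(142+1) = 343·1630/143 = 559090/143 ≈ 3909.7 → 3910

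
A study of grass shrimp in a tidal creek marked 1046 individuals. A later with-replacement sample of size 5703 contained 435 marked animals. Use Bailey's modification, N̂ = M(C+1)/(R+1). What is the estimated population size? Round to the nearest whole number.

N̂ = 1046·(5703+1)/(435+1) = 1046·5704/436 = 5966384/436 ≈ 13684.4 → 13684

N ≈ 13,684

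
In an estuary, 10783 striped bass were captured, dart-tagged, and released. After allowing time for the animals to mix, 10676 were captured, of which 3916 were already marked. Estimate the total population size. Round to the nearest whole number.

N = (10783 × 10676) / 3916 = 115119308 / 3916 ≈ 29397.2 → 29397

N ≈ 29,397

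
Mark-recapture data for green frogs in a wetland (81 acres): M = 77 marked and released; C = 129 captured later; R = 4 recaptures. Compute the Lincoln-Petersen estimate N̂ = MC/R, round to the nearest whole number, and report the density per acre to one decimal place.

density ≈ 30.7 green frogs per acre

N̂ = 77·129/4 = 9933/4 ≈ 2483.2 → 2483
Density = N̂ / area = 2483 / 81 ≈ 30.65 → 30.7 per acre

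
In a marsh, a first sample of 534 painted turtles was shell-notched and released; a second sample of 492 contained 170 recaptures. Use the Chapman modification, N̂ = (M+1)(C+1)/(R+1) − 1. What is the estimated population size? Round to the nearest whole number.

N̂ = (534+1)(492+1)/(170+1) − 1 = 535·493/171 − 1
= 263755/171 − 1 ≈ 1542.4 − 1 ≈ 1541.4 → 1541

N ≈ 1541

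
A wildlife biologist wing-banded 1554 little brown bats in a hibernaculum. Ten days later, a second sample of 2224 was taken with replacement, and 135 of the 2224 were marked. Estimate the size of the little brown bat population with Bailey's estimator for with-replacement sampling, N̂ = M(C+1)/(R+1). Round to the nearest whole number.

N ≈ 25,424

N̂ = 1554·(2224+1)/(135+1) = 1554·2225/136 = 3457650/136 ≈ 25423.9 → 25424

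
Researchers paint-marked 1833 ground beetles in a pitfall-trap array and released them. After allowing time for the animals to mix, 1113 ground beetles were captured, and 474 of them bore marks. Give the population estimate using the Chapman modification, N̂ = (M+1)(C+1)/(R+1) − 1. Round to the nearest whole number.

N̂ = (1833+1)(1113+1)/(474+1) − 1 = 1834·1114/475 − 1
= 2043076/475 − 1 ≈ 4301.2 − 1 ≈ 4300.2 → 4300

N ≈ 4300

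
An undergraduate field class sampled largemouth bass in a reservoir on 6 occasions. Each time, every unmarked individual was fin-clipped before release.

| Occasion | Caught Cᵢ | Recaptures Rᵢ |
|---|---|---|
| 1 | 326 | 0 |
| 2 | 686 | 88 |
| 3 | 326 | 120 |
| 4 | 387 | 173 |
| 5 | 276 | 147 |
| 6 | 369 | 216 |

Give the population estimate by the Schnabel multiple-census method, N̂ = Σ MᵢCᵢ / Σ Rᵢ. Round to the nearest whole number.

N ≈ 2522

Marked at large before each occasion: Mᵢ = Σⱼ<ᵢ (Cⱼ − Rⱼ) → M1=0, M2=326, M3=924, M4=1130, M5=1344, M6=1473
Σ MᵢCᵢ = 0·326 + 326·686 + 924·326 + 1130·387 + 1344·276 + 1473·369 = 0 + 223636 + 301224 + 437310 + 370944 + 543537 = 1876651
Σ Rᵢ = 0 + 88 + 120 + 173 + 147 + 216 = 744
N̂ = 1876651 / 744 ≈ 2522.4 → 2522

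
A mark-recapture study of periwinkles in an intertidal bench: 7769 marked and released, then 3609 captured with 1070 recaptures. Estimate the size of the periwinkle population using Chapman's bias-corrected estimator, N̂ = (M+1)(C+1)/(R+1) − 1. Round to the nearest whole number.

N ≈ 26,189

N̂ = (7769+1)(3609+1)/(1070+1) − 1 = 7770·3610/1071 − 1
= 28049700/1071 − 1 ≈ 26190.2 − 1 ≈ 26189.2 → 26189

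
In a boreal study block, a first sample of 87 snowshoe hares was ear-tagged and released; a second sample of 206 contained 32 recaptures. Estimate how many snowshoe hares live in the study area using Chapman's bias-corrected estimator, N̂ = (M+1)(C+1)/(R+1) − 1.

N = 551

N̂ = (87+1)(206+1)/(32+1) − 1 = 88·207/33 − 1
= 18216/33 − 1 = 552 − 1 = 551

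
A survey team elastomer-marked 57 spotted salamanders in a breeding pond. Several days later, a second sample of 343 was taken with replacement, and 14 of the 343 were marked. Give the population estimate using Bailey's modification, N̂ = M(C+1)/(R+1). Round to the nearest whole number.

N̂ = 57·(343+1)/(14+1) = 57·344/15 = 19608/15 ≈ 1307.2 → 1307

N ≈ 1307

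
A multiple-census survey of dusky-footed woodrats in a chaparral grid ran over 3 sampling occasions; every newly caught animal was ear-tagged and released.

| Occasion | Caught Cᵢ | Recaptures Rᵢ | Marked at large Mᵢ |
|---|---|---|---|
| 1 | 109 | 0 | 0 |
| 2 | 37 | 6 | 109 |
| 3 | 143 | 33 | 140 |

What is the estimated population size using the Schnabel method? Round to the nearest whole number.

Σ MᵢCᵢ = 0·109 + 109·37 + 140·143 = 0 + 4033 + 20020 = 24053
Σ Rᵢ = 0 + 6 + 33 = 39
N̂ = 24053 / 39 ≈ 616.7 → 617

N ≈ 617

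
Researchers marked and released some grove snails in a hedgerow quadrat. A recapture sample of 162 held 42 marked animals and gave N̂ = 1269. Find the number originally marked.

M = 329

From N = M·C/R: M = N·R / C = 1269·42 / 162 = 53298 / 162 = 329.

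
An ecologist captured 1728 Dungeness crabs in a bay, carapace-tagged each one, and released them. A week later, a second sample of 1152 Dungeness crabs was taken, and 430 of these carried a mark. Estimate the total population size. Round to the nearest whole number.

The marked fraction in the recapture sample should equal the marked fraction in the population: 430/1152 = 1728/N.
N = (1728 × 1152) / 430 = 1990656 / 430 ≈ 4629.4 → 4629

N ≈ 4629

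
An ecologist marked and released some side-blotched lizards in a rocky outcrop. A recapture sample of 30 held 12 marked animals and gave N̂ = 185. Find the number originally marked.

M = 74

From N = M·C/R: M = N·R / C = 185·12 / 30 = 2220 / 30 = 74.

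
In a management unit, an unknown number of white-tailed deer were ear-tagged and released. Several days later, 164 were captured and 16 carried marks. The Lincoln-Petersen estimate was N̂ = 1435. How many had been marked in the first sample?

From N = M·C/R: M = N·R / C = 1435·16 / 164 = 22960 / 164 = 140.

M = 140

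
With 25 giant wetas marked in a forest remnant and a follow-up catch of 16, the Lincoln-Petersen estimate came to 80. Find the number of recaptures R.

R = 5

From N = M·C/R: R = M·C / N = 25·16 / 80 = 400 / 80 = 5.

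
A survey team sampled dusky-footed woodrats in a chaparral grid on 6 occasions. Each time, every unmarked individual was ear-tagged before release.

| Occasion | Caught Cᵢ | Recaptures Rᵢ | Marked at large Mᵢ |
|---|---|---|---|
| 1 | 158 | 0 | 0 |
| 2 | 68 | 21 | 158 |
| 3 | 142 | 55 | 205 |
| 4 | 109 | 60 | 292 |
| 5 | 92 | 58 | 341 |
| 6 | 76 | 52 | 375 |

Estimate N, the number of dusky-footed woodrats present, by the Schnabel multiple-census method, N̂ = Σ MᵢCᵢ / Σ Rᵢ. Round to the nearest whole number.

N ≈ 535

Σ MᵢCᵢ = 0·158 + 158·68 + 205·142 + 292·109 + 341·92 + 375·76 = 0 + 10744 + 29110 + 31828 + 31372 + 28500 = 131554
Σ Rᵢ = 0 + 21 + 55 + 60 + 58 + 52 = 246
N̂ = 131554 / 246 ≈ 534.8 → 535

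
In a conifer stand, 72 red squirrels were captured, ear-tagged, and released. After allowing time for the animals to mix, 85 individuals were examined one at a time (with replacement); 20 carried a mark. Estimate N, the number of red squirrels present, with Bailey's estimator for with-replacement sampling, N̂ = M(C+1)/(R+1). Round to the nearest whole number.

N̂ = 72·(85+1)/(20+1) = 72·86/21 = 6192/21 ≈ 294.9 → 295

N ≈ 295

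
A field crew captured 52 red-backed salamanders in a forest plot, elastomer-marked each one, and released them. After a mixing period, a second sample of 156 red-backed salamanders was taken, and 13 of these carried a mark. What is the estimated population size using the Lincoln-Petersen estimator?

Lincoln-Petersen assumes M/N = R/C, so N = M·C / R.
N = (52 × 156) / 13 = 8112 / 13 = 624

N = 624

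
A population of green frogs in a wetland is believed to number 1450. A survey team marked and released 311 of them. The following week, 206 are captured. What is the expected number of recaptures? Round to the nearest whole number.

Expected recaptures E[R] = M·C / N.
E[R] = 311 × 206 / 1450 = 64066 / 1450 ≈ 44.2 → 44

expected recaptures ≈ 44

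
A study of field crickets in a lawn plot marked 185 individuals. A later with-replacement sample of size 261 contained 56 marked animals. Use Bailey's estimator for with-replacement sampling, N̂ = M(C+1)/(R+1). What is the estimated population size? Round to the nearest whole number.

N̂ = 185·(261+1)/(56+1) = 185·262/57 = 48470/57 ≈ 850.4 → 850

N ≈ 850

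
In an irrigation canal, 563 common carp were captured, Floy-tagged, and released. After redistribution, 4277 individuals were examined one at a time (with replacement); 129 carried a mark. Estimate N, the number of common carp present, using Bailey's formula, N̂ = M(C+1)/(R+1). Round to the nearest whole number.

N ≈ 18,527

N̂ = 563·(4277+1)/(129+1) = 563·4278/130 = 2408514/130 ≈ 18527.0 → 18527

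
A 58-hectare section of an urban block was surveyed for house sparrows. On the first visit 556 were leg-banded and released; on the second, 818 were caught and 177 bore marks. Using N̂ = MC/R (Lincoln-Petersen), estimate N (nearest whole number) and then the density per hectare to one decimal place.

density ≈ 44.3 house sparrows per hectare

N̂ = 556·818/177 = 454808/177 ≈ 2569.5 → 2570
Density = N̂ / area = 2570 / 58 ≈ 44.31 → 44.3 per hectare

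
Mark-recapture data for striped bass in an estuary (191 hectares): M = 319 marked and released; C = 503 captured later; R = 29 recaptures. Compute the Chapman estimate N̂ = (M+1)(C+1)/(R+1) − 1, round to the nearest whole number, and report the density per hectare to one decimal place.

N̂ = 320·504/30 − 1 = 161280/30 − 1 = 5375
Density = N̂ / area = 5375 / 191 ≈ 28.14 → 28.1 per hectare

density ≈ 28.1 striped bass per hectare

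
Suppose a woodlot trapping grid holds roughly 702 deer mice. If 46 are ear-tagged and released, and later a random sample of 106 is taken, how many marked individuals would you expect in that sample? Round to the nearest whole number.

expected recaptures ≈ 7

The marked fraction of the population is 46/702, so in a sample of 106 expect C·(M/N) marked.
E[R] = 46 × 106 / 702 = 4876 / 702 ≈ 6.9 → 7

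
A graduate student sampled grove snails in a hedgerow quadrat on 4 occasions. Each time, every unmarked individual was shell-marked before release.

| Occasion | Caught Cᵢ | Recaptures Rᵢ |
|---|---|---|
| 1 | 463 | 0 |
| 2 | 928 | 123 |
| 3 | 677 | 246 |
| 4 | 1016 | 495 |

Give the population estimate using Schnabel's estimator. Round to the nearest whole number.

N ≈ 3489

Marked at large before each occasion: Mᵢ = Σⱼ<ᵢ (Cⱼ − Rⱼ) → M1=0, M2=463, M3=1268, M4=1699
Σ MᵢCᵢ = 0·463 + 463·928 + 1268·677 + 1699·1016 = 0 + 429664 + 858436 + 1726184 = 3014284
Σ Rᵢ = 0 + 123 + 246 + 495 = 864
N̂ = 3014284 / 864 ≈ 3488.8 → 3489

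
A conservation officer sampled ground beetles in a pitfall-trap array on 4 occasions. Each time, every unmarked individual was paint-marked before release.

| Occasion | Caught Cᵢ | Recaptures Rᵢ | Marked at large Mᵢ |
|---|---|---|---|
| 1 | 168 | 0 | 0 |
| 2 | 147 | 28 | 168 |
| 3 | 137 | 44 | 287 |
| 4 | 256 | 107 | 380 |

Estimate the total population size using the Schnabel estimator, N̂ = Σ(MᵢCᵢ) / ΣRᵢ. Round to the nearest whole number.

N ≈ 901

Σ MᵢCᵢ = 0·168 + 168·147 + 287·137 + 380·256 = 0 + 24696 + 39319 + 97280 = 161295
Σ Rᵢ = 0 + 28 + 44 + 107 = 179
N̂ = 161295 / 179 ≈ 901.1 → 901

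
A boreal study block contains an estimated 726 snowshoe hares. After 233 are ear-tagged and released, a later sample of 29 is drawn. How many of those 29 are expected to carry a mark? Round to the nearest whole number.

expected recaptures ≈ 9

Expected recaptures E[R] = M·C / N.
E[R] = 233 × 29 / 726 = 6757 / 726 ≈ 9.3 → 9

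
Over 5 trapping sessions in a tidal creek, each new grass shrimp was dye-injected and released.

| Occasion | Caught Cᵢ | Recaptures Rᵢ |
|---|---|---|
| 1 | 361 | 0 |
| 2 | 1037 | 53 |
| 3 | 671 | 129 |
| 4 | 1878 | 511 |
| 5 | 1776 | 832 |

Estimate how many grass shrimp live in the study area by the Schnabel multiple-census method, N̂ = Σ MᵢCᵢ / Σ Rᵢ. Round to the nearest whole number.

N ≈ 6951

Marked at large before each occasion: Mᵢ = Σⱼ<ᵢ (Cⱼ − Rⱼ) → M1=0, M2=361, M3=1345, M4=1887, M5=3254
Σ MᵢCᵢ = 0·361 + 361·1037 + 1345·671 + 1887·1878 + 3254·1776 = 0 + 374357 + 902495 + 3543786 + 5779104 = 10599742
Σ Rᵢ = 0 + 53 + 129 + 511 + 832 = 1525
N̂ = 10599742 / 1525 ≈ 6950.7 → 6951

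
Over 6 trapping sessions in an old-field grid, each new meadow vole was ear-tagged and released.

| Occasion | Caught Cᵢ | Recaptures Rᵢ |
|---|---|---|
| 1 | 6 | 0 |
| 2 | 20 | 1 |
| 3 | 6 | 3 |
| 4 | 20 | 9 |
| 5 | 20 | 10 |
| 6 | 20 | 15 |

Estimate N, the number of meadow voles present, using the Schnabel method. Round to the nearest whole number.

Marked at large before each occasion: Mᵢ = Σⱼ<ᵢ (Cⱼ − Rⱼ) → M1=0, M2=6, M3=25, M4=28, M5=39, M6=49
Σ MᵢCᵢ = 0·6 + 6·20 + 25·6 + 28·20 + 39·20 + 49·20 = 0 + 120 + 150 + 560 + 780 + 980 = 2590
Σ Rᵢ = 0 + 1 + 3 + 9 + 10 + 15 = 38
N̂ = 2590 / 38 ≈ 68.2 → 68

N ≈ 68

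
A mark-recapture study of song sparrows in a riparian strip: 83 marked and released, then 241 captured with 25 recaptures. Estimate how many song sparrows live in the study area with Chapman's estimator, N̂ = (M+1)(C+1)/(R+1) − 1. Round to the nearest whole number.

N ≈ 781

N̂ = (83+1)(241+1)/(25+1) − 1 = 84·242/26 − 1
= 20328/26 − 1 ≈ 781.8 − 1 ≈ 780.8 → 781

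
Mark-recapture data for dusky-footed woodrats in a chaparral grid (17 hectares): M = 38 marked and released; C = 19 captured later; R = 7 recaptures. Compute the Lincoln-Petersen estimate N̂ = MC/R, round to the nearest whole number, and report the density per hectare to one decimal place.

density ≈ 6.1 dusky-footed woodrats per hectare

N̂ = 38·19/7 = 722/7 ≈ 103.1 → 103
Density = N̂ / area = 103 / 17 ≈ 6.06 → 6.1 per hectare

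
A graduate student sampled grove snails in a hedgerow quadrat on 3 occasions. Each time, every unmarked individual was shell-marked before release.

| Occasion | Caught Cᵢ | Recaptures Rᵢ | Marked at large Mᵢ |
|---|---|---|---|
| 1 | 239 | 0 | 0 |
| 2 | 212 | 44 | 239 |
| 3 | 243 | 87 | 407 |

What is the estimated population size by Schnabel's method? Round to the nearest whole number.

Σ MᵢCᵢ = 0·239 + 239·212 + 407·243 = 0 + 50668 + 98901 = 149569
Σ Rᵢ = 0 + 44 + 87 = 131
N̂ = 149569 / 131 ≈ 1141.7 → 1142

N ≈ 1142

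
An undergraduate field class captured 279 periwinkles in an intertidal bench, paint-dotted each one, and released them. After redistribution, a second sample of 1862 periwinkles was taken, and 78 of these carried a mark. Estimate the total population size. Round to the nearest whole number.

N = (279 × 1862) / 78 = 519498 / 78 ≈ 6660.2 → 6660

N ≈ 6660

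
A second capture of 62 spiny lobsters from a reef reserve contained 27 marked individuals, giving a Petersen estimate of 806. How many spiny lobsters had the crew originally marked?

From N = M·C/R: M = N·R / C = 806·27 / 62 = 21762 / 62 = 351.

M = 351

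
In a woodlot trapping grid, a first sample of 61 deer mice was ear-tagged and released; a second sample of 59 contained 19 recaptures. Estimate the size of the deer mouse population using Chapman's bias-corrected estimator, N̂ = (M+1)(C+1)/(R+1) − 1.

N = 185

N̂ = (61+1)(59+1)/(19+1) − 1 = 62·60/20 − 1
= 3720/20 − 1 = 186 − 1 = 185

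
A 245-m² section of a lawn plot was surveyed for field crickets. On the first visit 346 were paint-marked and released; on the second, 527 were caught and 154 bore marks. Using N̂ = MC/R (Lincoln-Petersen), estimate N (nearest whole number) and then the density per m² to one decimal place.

density ≈ 4.8 field crickets per m²

N̂ = 346·527/154 = 182342/154 ≈ 1184.0 → 1184
Density = N̂ / area = 1184 / 245 ≈ 4.83 → 4.8 per m²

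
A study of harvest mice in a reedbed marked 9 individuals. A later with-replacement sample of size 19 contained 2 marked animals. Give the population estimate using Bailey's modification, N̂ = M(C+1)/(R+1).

N = 60

N̂ = 9·(19+1)/(2+1) = 9·20/3 = 180/3 = 60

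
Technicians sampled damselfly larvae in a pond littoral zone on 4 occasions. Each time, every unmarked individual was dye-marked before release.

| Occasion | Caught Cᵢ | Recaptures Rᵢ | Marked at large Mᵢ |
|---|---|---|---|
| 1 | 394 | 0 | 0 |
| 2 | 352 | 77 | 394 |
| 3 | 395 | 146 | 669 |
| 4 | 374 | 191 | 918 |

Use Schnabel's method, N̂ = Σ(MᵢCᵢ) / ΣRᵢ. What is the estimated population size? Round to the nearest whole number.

N ≈ 1803

Σ MᵢCᵢ = 0·394 + 394·352 + 669·395 + 918·374 = 0 + 138688 + 264255 + 343332 = 746275
Σ Rᵢ = 0 + 77 + 146 + 191 = 414
N̂ = 746275 / 414 ≈ 1802.6 → 1803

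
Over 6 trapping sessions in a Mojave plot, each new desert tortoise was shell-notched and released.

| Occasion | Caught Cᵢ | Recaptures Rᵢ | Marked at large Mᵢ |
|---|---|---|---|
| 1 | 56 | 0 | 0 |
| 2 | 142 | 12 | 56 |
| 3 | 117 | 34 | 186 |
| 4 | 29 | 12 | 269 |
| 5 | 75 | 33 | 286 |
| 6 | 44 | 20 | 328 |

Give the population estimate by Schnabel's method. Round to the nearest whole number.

N ≈ 661

Σ MᵢCᵢ = 0·56 + 56·142 + 186·117 + 269·29 + 286·75 + 328·44 = 0 + 7952 + 21762 + 7801 + 21450 + 14432 = 73397
Σ Rᵢ = 0 + 12 + 34 + 12 + 33 + 20 = 111
N̂ = 73397 / 111 ≈ 661.2 → 661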